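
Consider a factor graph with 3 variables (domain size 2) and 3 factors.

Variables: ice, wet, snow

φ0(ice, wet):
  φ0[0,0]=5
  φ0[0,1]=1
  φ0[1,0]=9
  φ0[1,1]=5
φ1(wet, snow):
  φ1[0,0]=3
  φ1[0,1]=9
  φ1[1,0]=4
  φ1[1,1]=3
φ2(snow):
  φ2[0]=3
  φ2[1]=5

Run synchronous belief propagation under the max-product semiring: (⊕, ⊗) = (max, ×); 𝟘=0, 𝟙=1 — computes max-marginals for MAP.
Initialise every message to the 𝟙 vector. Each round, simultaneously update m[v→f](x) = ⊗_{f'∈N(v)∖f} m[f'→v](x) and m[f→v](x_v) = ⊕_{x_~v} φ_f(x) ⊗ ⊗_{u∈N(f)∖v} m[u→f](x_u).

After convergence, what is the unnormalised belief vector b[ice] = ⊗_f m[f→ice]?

b[ice] = [225, 405]

init: all messages = 𝟙 over 2 values
r1 m[φ0→ice] = [5, 9]
r1 m[φ0→wet] = [9, 5]
r1 m[φ1→wet] = [9, 4]
r1 m[φ1→snow] = [4, 9]
r1 m[φ2→snow] = [3, 5]
r1 m[ice→φ0] = [1, 1]
r1 m[wet→φ0] = [1, 1]
r1 m[wet→φ1] = [1, 1]
r1 m[snow→φ1] = [1, 1]
r1 m[snow→φ2] = [1, 1]
r2 m[φ0→ice] = [5, 9]
r2 m[φ0→wet] = [9, 5]
r2 m[φ1→wet] = [9, 4]
r2 m[φ1→snow] = [4, 9]
r2 m[φ2→snow] = [3, 5]
r2 m[ice→φ0] = [1, 1]
r2 m[wet→φ0] = [9, 4]
r2 m[wet→φ1] = [9, 5]
r2 m[snow→φ1] = [3, 5]
r2 m[snow→φ2] = [4, 9]
r3 m[φ0→ice] = [45, 81]
r3 m[φ0→wet] = [9, 5]
r3 m[φ1→wet] = [45, 15]
r3 m[φ1→snow] = [27, 81]
r3 m[φ2→snow] = [3, 5]
r3 m[ice→φ0] = [1, 1]
r3 m[wet→φ0] = [9, 4]
r3 m[wet→φ1] = [9, 5]
r3 m[snow→φ1] = [3, 5]
r3 m[snow→φ2] = [4, 9]
r4 m[φ0→ice] = [45, 81]
r4 m[φ0→wet] = [9, 5]
r4 m[φ1→wet] = [45, 15]
r4 m[φ1→snow] = [27, 81]
r4 m[φ2→snow] = [3, 5]
r4 m[ice→φ0] = [1, 1]
r4 m[wet→φ0] = [45, 15]
r4 m[wet→φ1] = [9, 5]
r4 m[snow→φ1] = [3, 5]
r4 m[snow→φ2] = [27, 81]
r5 m[φ0→ice] = [225, 405]
r5 m[φ0→wet] = [9, 5]
r5 m[φ1→wet] = [45, 15]
r5 m[φ1→snow] = [27, 81]
r5 m[φ2→snow] = [3, 5]
r5 m[ice→φ0] = [1, 1]
r5 m[wet→φ0] = [45, 15]
r5 m[wet→φ1] = [9, 5]
r5 m[snow→φ1] = [3, 5]
r5 m[snow→φ2] = [27, 81]
r6 m[φ0→ice] = [225, 405]
r6 m[φ0→wet] = [9, 5]
r6 m[φ1→wet] = [45, 15]
r6 m[φ1→snow] = [27, 81]
r6 m[φ2→snow] = [3, 5]
r6 m[ice→φ0] = [1, 1]
r6 m[wet→φ0] = [45, 15]
r6 m[wet→φ1] = [9, 5]
r6 m[snow→φ1] = [3, 5]
r6 m[snow→φ2] = [27, 81]
fixed point reached at round 6
b[ice] = ⊗ incoming = [225, 405]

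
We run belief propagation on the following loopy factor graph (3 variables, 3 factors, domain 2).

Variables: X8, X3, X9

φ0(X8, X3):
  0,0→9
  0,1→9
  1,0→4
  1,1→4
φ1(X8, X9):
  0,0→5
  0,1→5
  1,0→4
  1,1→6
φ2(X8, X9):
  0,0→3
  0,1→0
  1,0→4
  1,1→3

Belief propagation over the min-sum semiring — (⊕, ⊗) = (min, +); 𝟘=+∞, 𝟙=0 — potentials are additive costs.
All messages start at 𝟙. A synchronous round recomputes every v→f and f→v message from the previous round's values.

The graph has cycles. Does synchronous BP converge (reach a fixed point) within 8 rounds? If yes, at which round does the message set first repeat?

NOT CONVERGED within 8 rounds

init: all messages = 𝟙 over 2 values
r1 m[φ0→X8] = [9, 4]
r1 m[φ0→X3] = [4, 4]
r1 m[φ1→X8] = [5, 4]
r1 m[φ1→X9] = [4, 5]
r1 m[φ2→X8] = [0, 3]
r1 m[φ2→X9] = [3, 0]
r1 m[X8→φ0] = [0, 0]
r1 m[X8→φ1] = [0, 0]
r1 m[X8→φ2] = [0, 0]
r1 m[X3→φ0] = [0, 0]
r1 m[X9→φ1] = [0, 0]
r1 m[X9→φ2] = [0, 0]
r2 m[φ0→X8] = [9, 4]
r2 m[φ0→X3] = [4, 4]
r2 m[φ1→X8] = [5, 4]
r2 m[φ1→X9] = [4, 5]
r2 m[φ2→X8] = [0, 3]
r2 m[φ2→X9] = [3, 0]
r2 m[X8→φ0] = [5, 7]
r2 m[X8→φ1] = [9, 7]
r2 m[X8→φ2] = [14, 8]
r2 m[X3→φ0] = [0, 0]
r2 m[X9→φ1] = [3, 0]
r2 m[X9→φ2] = [4, 5]
r3 m[φ0→X8] = [9, 4]
r3 m[φ0→X3] = [11, 11]
r3 m[φ1→X8] = [5, 6]
r3 m[φ1→X9] = [11, 13]
r3 m[φ2→X8] = [5, 8]
r3 m[φ2→X9] = [12, 11]
r3 m[X8→φ0] = [5, 7]
r3 m[X8→φ1] = [9, 7]
r3 m[X8→φ2] = [14, 8]
r3 m[X3→φ0] = [0, 0]
r3 m[X9→φ1] = [3, 0]
r3 m[X9→φ2] = [4, 5]
r4 m[φ0→X8] = [9, 4]
r4 m[φ0→X3] = [11, 11]
r4 m[φ1→X8] = [5, 6]
r4 m[φ1→X9] = [11, 13]
r4 m[φ2→X8] = [5, 8]
r4 m[φ2→X9] = [12, 11]
r4 m[X8→φ0] = [10, 14]
r4 m[X8→φ1] = [14, 12]
r4 m[X8→φ2] = [14, 10]
r4 m[X3→φ0] = [0, 0]
r4 m[X9→φ1] = [12, 11]
r4 m[X9→φ2] = [11, 13]
r5 m[φ0→X8] = [9, 4]
r5 m[φ0→X3] = [18, 18]
r5 m[φ1→X8] = [16, 16]
r5 m[φ1→X9] = [16, 18]
r5 m[φ2→X8] = [13, 15]
r5 m[φ2→X9] = [14, 13]
r5 m[X8→φ0] = [10, 14]
r5 m[X8→φ1] = [14, 12]
r5 m[X8→φ2] = [14, 10]
r5 m[X3→φ0] = [0, 0]
r5 m[X9→φ1] = [12, 11]
r5 m[X9→φ2] = [11, 13]
r6 m[φ0→X8] = [9, 4]
r6 m[φ0→X3] = [18, 18]
r6 m[φ1→X8] = [16, 16]
r6 m[φ1→X9] = [16, 18]
r6 m[φ2→X8] = [13, 15]
r6 m[φ2→X9] = [14, 13]
r6 m[X8→φ0] = [29, 31]
r6 m[X8→φ1] = [22, 19]
r6 m[X8→φ2] = [25, 20]
r6 m[X3→φ0] = [0, 0]
r6 m[X9→φ1] = [14, 13]
r6 m[X9→φ2] = [16, 18]
r7 m[φ0→X8] = [9, 4]
r7 m[φ0→X3] = [35, 35]
r7 m[φ1→X8] = [18, 18]
r7 m[φ1→X9] = [23, 25]
r7 m[φ2→X8] = [18, 20]
r7 m[φ2→X9] = [24, 23]
r7 m[X8→φ0] = [29, 31]
r7 m[X8→φ1] = [22, 19]
r7 m[X8→φ2] = [25, 20]
r7 m[X3→φ0] = [0, 0]
r7 m[X9→φ1] = [14, 13]
r7 m[X9→φ2] = [16, 18]
r8 m[φ0→X8] = [9, 4]
r8 m[φ0→X3] = [35, 35]
r8 m[φ1→X8] = [18, 18]
r8 m[φ1→X9] = [23, 25]
r8 m[φ2→X8] = [18, 20]
r8 m[φ2→X9] = [24, 23]
r8 m[X8→φ0] = [36, 38]
r8 m[X8→φ1] = [27, 24]
r8 m[X8→φ2] = [27, 22]
r8 m[X3→φ0] = [0, 0]
r8 m[X9→φ1] = [24, 23]
r8 m[X9→φ2] = [23, 25]
no fixed point within 8 rounds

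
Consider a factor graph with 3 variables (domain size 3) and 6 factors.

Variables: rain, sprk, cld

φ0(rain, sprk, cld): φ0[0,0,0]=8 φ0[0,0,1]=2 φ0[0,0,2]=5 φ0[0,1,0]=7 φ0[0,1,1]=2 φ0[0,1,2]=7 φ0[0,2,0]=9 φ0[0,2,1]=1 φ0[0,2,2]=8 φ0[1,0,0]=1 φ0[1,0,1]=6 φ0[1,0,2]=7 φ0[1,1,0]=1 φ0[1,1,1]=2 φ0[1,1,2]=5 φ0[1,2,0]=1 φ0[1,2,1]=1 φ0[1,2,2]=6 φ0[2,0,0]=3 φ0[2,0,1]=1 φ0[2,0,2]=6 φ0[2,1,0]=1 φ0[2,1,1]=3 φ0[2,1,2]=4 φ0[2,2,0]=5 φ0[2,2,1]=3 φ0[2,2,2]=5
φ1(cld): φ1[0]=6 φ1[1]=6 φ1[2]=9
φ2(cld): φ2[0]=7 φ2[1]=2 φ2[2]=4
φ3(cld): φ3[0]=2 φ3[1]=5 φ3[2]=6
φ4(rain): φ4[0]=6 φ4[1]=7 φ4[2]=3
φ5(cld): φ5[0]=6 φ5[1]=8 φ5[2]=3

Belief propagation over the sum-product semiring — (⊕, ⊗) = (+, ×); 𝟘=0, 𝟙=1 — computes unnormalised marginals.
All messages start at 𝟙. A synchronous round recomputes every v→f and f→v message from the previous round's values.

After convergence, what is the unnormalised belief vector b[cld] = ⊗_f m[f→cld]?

init: all messages = 𝟙 over 3 values
r1 m[φ0→rain] = [49, 30, 31]
r1 m[φ0→sprk] = [39, 32, 39]
r1 m[φ0→cld] = [36, 21, 53]
r1 m[φ1→cld] = [6, 6, 9]
r1 m[φ2→cld] = [7, 2, 4]
r1 m[φ3→cld] = [2, 5, 6]
r1 m[φ4→rain] = [6, 7, 3]
r1 m[φ5→cld] = [6, 8, 3]
r1 m[rain→φ0] = [1, 1, 1]
r1 m[rain→φ4] = [1, 1, 1]
r1 m[sprk→φ0] = [1, 1, 1]
r1 m[cld→φ0] = [1, 1, 1]
r1 m[cld→φ1] = [1, 1, 1]
r1 m[cld→φ2] = [1, 1, 1]
r1 m[cld→φ3] = [1, 1, 1]
r1 m[cld→φ5] = [1, 1, 1]
r2 m[φ0→rain] = [49, 30, 31]
r2 m[φ0→sprk] = [39, 32, 39]
r2 m[φ0→cld] = [36, 21, 53]
r2 m[φ1→cld] = [6, 6, 9]
r2 m[φ2→cld] = [7, 2, 4]
r2 m[φ3→cld] = [2, 5, 6]
r2 m[φ4→rain] = [6, 7, 3]
r2 m[φ5→cld] = [6, 8, 3]
r2 m[rain→φ0] = [6, 7, 3]
r2 m[rain→φ4] = [49, 30, 31]
r2 m[sprk→φ0] = [1, 1, 1]
r2 m[cld→φ0] = [504, 480, 648]
r2 m[cld→φ1] = [3024, 1680, 3816]
r2 m[cld→φ2] = [2592, 5040, 8586]
r2 m[cld→φ3] = [9072, 2016, 5724]
r2 m[cld→φ5] = [3024, 1260, 11448]
r3 m[φ0→rain] = [27456, 17496, 17616]
r3 m[φ0→sprk] = [122472, 100680, 116904]
r3 m[φ0→cld] = [192, 114, 291]
r3 m[φ1→cld] = [6, 6, 9]
r3 m[φ2→cld] = [7, 2, 4]
r3 m[φ3→cld] = [2, 5, 6]
r3 m[φ4→rain] = [6, 7, 3]
r3 m[φ5→cld] = [6, 8, 3]
r3 m[rain→φ0] = [6, 7, 3]
r3 m[rain→φ4] = [49, 30, 31]
r3 m[sprk→φ0] = [1, 1, 1]
r3 m[cld→φ0] = [504, 480, 648]
r3 m[cld→φ1] = [3024, 1680, 3816]
r3 m[cld→φ2] = [2592, 5040, 8586]
r3 m[cld→φ3] = [9072, 2016, 5724]
r3 m[cld→φ5] = [3024, 1260, 11448]
r4 m[φ0→rain] = [27456, 17496, 17616]
r4 m[φ0→sprk] = [122472, 100680, 116904]
r4 m[φ0→cld] = [192, 114, 291]
r4 m[φ1→cld] = [6, 6, 9]
r4 m[φ2→cld] = [7, 2, 4]
r4 m[φ3→cld] = [2, 5, 6]
r4 m[φ4→rain] = [6, 7, 3]
r4 m[φ5→cld] = [6, 8, 3]
r4 m[rain→φ0] = [6, 7, 3]
r4 m[rain→φ4] = [27456, 17496, 17616]
r4 m[sprk→φ0] = [1, 1, 1]
r4 m[cld→φ0] = [504, 480, 648]
r4 m[cld→φ1] = [16128, 9120, 20952]
r4 m[cld→φ2] = [13824, 27360, 47142]
r4 m[cld→φ3] = [48384, 10944, 31428]
r4 m[cld→φ5] = [16128, 6840, 62856]
r5 m[φ0→rain] = [27456, 17496, 17616]
r5 m[φ0→sprk] = [122472, 100680, 116904]
r5 m[φ0→cld] = [192, 114, 291]
r5 m[φ1→cld] = [6, 6, 9]
r5 m[φ2→cld] = [7, 2, 4]
r5 m[φ3→cld] = [2, 5, 6]
r5 m[φ4→rain] = [6, 7, 3]
r5 m[φ5→cld] = [6, 8, 3]
r5 m[rain→φ0] = [6, 7, 3]
r5 m[rain→φ4] = [27456, 17496, 17616]
r5 m[sprk→φ0] = [1, 1, 1]
r5 m[cld→φ0] = [504, 480, 648]
r5 m[cld→φ1] = [16128, 9120, 20952]
r5 m[cld→φ2] = [13824, 27360, 47142]
r5 m[cld→φ3] = [48384, 10944, 31428]
r5 m[cld→φ5] = [16128, 6840, 62856]
fixed point reached at round 5
b[cld] = ⊗ incoming = [96768, 54720, 188568]

b[cld] = [96768, 54720, 188568]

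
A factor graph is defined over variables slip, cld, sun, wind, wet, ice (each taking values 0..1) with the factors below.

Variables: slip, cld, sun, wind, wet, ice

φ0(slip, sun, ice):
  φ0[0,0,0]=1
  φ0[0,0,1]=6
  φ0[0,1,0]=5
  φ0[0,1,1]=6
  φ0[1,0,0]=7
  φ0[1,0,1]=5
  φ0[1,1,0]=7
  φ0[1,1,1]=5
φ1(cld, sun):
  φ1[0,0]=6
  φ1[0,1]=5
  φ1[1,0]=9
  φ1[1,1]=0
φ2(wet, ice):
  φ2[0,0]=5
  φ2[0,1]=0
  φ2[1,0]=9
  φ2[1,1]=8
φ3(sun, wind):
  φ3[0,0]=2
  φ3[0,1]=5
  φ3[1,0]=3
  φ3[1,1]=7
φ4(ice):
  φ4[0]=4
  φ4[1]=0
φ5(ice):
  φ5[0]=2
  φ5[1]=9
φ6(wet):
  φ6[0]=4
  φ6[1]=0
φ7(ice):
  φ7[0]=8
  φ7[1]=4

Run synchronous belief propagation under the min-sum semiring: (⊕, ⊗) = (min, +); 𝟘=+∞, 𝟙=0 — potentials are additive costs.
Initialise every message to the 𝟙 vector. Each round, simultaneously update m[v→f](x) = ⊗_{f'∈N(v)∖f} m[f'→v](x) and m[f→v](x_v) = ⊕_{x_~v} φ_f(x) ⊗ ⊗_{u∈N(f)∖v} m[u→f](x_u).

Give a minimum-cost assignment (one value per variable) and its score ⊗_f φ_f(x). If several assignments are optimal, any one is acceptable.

init: all messages = 𝟙 over 2 values
r1 m[φ0→slip] = [1, 5]
r1 m[φ0→sun] = [1, 5]
r1 m[φ0→ice] = [1, 5]
r1 m[φ1→cld] = [5, 0]
r1 m[φ1→sun] = [6, 0]
r1 m[φ2→wet] = [0, 8]
r1 m[φ2→ice] = [5, 0]
r1 m[φ3→sun] = [2, 3]
r1 m[φ3→wind] = [2, 5]
r1 m[φ4→ice] = [4, 0]
r1 m[φ5→ice] = [2, 9]
r1 m[φ6→wet] = [4, 0]
r1 m[φ7→ice] = [8, 4]
r1 m[slip→φ0] = [0, 0]
r1 m[cld→φ1] = [0, 0]
r1 m[sun→φ0] = [0, 0]
r1 m[sun→φ1] = [0, 0]
r1 m[sun→φ3] = [0, 0]
r1 m[wind→φ3] = [0, 0]
r1 m[wet→φ2] = [0, 0]
r1 m[wet→φ6] = [0, 0]
r1 m[ice→φ0] = [0, 0]
r1 m[ice→φ2] = [0, 0]
r1 m[ice→φ4] = [0, 0]
r1 m[ice→φ5] = [0, 0]
r1 m[ice→φ7] = [0, 0]
r2 m[φ0→slip] = [1, 5]
r2 m[φ0→sun] = [1, 5]
r2 m[φ0→ice] = [1, 5]
r2 m[φ1→cld] = [5, 0]
r2 m[φ1→sun] = [6, 0]
r2 m[φ2→wet] = [0, 8]
r2 m[φ2→ice] = [5, 0]
r2 m[φ3→sun] = [2, 3]
r2 m[φ3→wind] = [2, 5]
r2 m[φ4→ice] = [4, 0]
r2 m[φ5→ice] = [2, 9]
r2 m[φ6→wet] = [4, 0]
r2 m[φ7→ice] = [8, 4]
r2 m[slip→φ0] = [0, 0]
r2 m[cld→φ1] = [0, 0]
r2 m[sun→φ0] = [8, 3]
r2 m[sun→φ1] = [3, 8]
r2 m[sun→φ3] = [7, 5]
r2 m[wind→φ3] = [0, 0]
r2 m[wet→φ2] = [4, 0]
r2 m[wet→φ6] = [0, 8]
r2 m[ice→φ0] = [19, 13]
r2 m[ice→φ2] = [15, 18]
r2 m[ice→φ4] = [16, 18]
r2 m[ice→φ5] = [18, 9]
r2 m[ice→φ7] = [12, 14]
r3 m[φ0→slip] = [22, 21]
r3 m[φ0→sun] = [18, 18]
r3 m[φ0→ice] = [8, 8]
r3 m[φ1→cld] = [9, 8]
r3 m[φ1→sun] = [6, 0]
r3 m[φ2→wet] = [18, 24]
r3 m[φ2→ice] = [9, 4]
r3 m[φ3→sun] = [2, 3]
r3 m[φ3→wind] = [8, 12]
r3 m[φ4→ice] = [4, 0]
r3 m[φ5→ice] = [2, 9]
r3 m[φ6→wet] = [4, 0]
r3 m[φ7→ice] = [8, 4]
r3 m[slip→φ0] = [0, 0]
r3 m[cld→φ1] = [0, 0]
r3 m[sun→φ0] = [8, 3]
r3 m[sun→φ1] = [3, 8]
r3 m[sun→φ3] = [7, 5]
r3 m[wind→φ3] = [0, 0]
r3 m[wet→φ2] = [4, 0]
r3 m[wet→φ6] = [0, 8]
r3 m[ice→φ0] = [19, 13]
r3 m[ice→φ2] = [15, 18]
r3 m[ice→φ4] = [16, 18]
r3 m[ice→φ5] = [18, 9]
r3 m[ice→φ7] = [12, 14]
r4 m[φ0→slip] = [22, 21]
r4 m[φ0→sun] = [18, 18]
r4 m[φ0→ice] = [8, 8]
r4 m[φ1→cld] = [9, 8]
r4 m[φ1→sun] = [6, 0]
r4 m[φ2→wet] = [18, 24]
r4 m[φ2→ice] = [9, 4]
r4 m[φ3→sun] = [2, 3]
r4 m[φ3→wind] = [8, 12]
r4 m[φ4→ice] = [4, 0]
r4 m[φ5→ice] = [2, 9]
r4 m[φ6→wet] = [4, 0]
r4 m[φ7→ice] = [8, 4]
r4 m[slip→φ0] = [0, 0]
r4 m[cld→φ1] = [0, 0]
r4 m[sun→φ0] = [8, 3]
r4 m[sun→φ1] = [20, 21]
r4 m[sun→φ3] = [24, 18]
r4 m[wind→φ3] = [0, 0]
r4 m[wet→φ2] = [4, 0]
r4 m[wet→φ6] = [18, 24]
r4 m[ice→φ0] = [23, 17]
r4 m[ice→φ2] = [22, 21]
r4 m[ice→φ4] = [27, 25]
r4 m[ice→φ5] = [29, 16]
r4 m[ice→φ7] = [23, 21]
r5 m[φ0→slip] = [26, 25]
r5 m[φ0→sun] = [22, 22]
r5 m[φ0→ice] = [8, 8]
r5 m[φ1→cld] = [26, 21]
r5 m[φ1→sun] = [6, 0]
r5 m[φ2→wet] = [21, 29]
r5 m[φ2→ice] = [9, 4]
r5 m[φ3→sun] = [2, 3]
r5 m[φ3→wind] = [21, 25]
r5 m[φ4→ice] = [4, 0]
r5 m[φ5→ice] = [2, 9]
r5 m[φ6→wet] = [4, 0]
r5 m[φ7→ice] = [8, 4]
r5 m[slip→φ0] = [0, 0]
r5 m[cld→φ1] = [0, 0]
r5 m[sun→φ0] = [8, 3]
r5 m[sun→φ1] = [20, 21]
r5 m[sun→φ3] = [24, 18]
r5 m[wind→φ3] = [0, 0]
r5 m[wet→φ2] = [4, 0]
r5 m[wet→φ6] = [18, 24]
r5 m[ice→φ0] = [23, 17]
r5 m[ice→φ2] = [22, 21]
r5 m[ice→φ4] = [27, 25]
r5 m[ice→φ5] = [29, 16]
r5 m[ice→φ7] = [23, 21]
r6 m[φ0→slip] = [26, 25]
r6 m[φ0→sun] = [22, 22]
r6 m[φ0→ice] = [8, 8]
r6 m[φ1→cld] = [26, 21]
r6 m[φ1→sun] = [6, 0]
r6 m[φ2→wet] = [21, 29]
r6 m[φ2→ice] = [9, 4]
r6 m[φ3→sun] = [2, 3]
r6 m[φ3→wind] = [21, 25]
r6 m[φ4→ice] = [4, 0]
r6 m[φ5→ice] = [2, 9]
r6 m[φ6→wet] = [4, 0]
r6 m[φ7→ice] = [8, 4]
r6 m[slip→φ0] = [0, 0]
r6 m[cld→φ1] = [0, 0]
r6 m[sun→φ0] = [8, 3]
r6 m[sun→φ1] = [24, 25]
r6 m[sun→φ3] = [28, 22]
r6 m[wind→φ3] = [0, 0]
r6 m[wet→φ2] = [4, 0]
r6 m[wet→φ6] = [21, 29]
r6 m[ice→φ0] = [23, 17]
r6 m[ice→φ2] = [22, 21]
r6 m[ice→φ4] = [27, 25]
r6 m[ice→φ5] = [29, 16]
r6 m[ice→φ7] = [23, 21]
r7 m[φ0→slip] = [26, 25]
r7 m[φ0→sun] = [22, 22]
r7 m[φ0→ice] = [8, 8]
r7 m[φ1→cld] = [30, 25]
r7 m[φ1→sun] = [6, 0]
r7 m[φ2→wet] = [21, 29]
r7 m[φ2→ice] = [9, 4]
r7 m[φ3→sun] = [2, 3]
r7 m[φ3→wind] = [25, 29]
r7 m[φ4→ice] = [4, 0]
r7 m[φ5→ice] = [2, 9]
r7 m[φ6→wet] = [4, 0]
r7 m[φ7→ice] = [8, 4]
r7 m[slip→φ0] = [0, 0]
r7 m[cld→φ1] = [0, 0]
r7 m[sun→φ0] = [8, 3]
r7 m[sun→φ1] = [24, 25]
r7 m[sun→φ3] = [28, 22]
r7 m[wind→φ3] = [0, 0]
r7 m[wet→φ2] = [4, 0]
r7 m[wet→φ6] = [21, 29]
r7 m[ice→φ0] = [23, 17]
r7 m[ice→φ2] = [22, 21]
r7 m[ice→φ4] = [27, 25]
r7 m[ice→φ5] = [29, 16]
r7 m[ice→φ7] = [23, 21]
r8 m[φ0→slip] = [26, 25]
r8 m[φ0→sun] = [22, 22]
r8 m[φ0→ice] = [8, 8]
r8 m[φ1→cld] = [30, 25]
r8 m[φ1→sun] = [6, 0]
r8 m[φ2→wet] = [21, 29]
r8 m[φ2→ice] = [9, 4]
r8 m[φ3→sun] = [2, 3]
r8 m[φ3→wind] = [25, 29]
r8 m[φ4→ice] = [4, 0]
r8 m[φ5→ice] = [2, 9]
r8 m[φ6→wet] = [4, 0]
r8 m[φ7→ice] = [8, 4]
r8 m[slip→φ0] = [0, 0]
r8 m[cld→φ1] = [0, 0]
r8 m[sun→φ0] = [8, 3]
r8 m[sun→φ1] = [24, 25]
r8 m[sun→φ3] = [28, 22]
r8 m[wind→φ3] = [0, 0]
r8 m[wet→φ2] = [4, 0]
r8 m[wet→φ6] = [21, 29]
r8 m[ice→φ0] = [23, 17]
r8 m[ice→φ2] = [22, 21]
r8 m[ice→φ4] = [27, 25]
r8 m[ice→φ5] = [29, 16]
r8 m[ice→φ7] = [23, 21]
fixed point reached at round 8
traceback from slip: (slip=1, cld=1, sun=1, wind=0, wet=0, ice=1), score=25

assignment: (slip=1, cld=1, sun=1, wind=0, wet=0, ice=1); score = 25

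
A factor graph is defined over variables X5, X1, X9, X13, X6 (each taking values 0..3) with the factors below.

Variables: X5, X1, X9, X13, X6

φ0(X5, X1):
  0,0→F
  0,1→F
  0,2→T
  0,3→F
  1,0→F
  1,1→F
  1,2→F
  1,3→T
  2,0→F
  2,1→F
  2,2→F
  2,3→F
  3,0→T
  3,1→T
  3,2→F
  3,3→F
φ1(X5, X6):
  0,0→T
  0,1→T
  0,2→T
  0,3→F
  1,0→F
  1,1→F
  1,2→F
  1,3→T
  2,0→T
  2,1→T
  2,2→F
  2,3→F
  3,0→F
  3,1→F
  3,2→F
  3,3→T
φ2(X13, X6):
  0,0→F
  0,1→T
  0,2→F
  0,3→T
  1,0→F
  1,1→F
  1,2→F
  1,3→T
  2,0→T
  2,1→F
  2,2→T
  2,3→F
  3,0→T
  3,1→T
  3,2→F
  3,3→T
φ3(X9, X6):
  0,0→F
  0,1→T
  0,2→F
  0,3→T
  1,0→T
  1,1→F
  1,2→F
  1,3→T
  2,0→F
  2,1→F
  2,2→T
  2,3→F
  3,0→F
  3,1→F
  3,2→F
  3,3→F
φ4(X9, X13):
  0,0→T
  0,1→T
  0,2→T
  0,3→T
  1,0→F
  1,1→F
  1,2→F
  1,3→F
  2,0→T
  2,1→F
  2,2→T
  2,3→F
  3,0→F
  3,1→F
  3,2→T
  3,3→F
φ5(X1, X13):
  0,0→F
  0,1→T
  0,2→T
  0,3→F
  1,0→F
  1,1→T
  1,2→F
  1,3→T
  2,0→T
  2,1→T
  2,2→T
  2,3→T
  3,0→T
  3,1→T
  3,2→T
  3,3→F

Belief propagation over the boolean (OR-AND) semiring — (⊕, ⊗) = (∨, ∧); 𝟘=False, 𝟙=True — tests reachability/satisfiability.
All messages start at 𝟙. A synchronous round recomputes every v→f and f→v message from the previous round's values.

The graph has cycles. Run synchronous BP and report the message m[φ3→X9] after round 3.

message @ round 3 = [T, T, T, F]

init: all messages = 𝟙 over 4 values
r1 m[φ0→X5] = [T, T, F, T]
r1 m[φ0→X1] = [T, T, T, T]
r1 m[φ1→X5] = [T, T, T, T]
r1 m[φ1→X6] = [T, T, T, T]
r1 m[φ2→X13] = [T, T, T, T]
r1 m[φ2→X6] = [T, T, T, T]
r1 m[φ3→X9] = [T, T, T, F]
r1 m[φ3→X6] = [T, T, T, T]
r1 m[φ4→X9] = [T, F, T, T]
r1 m[φ4→X13] = [T, T, T, T]
r1 m[φ5→X1] = [T, T, T, T]
r1 m[φ5→X13] = [T, T, T, T]
r1 m[X5→φ0] = [T, T, T, T]
r1 m[X5→φ1] = [T, T, T, T]
r1 m[X1→φ0] = [T, T, T, T]
r1 m[X1→φ5] = [T, T, T, T]
r1 m[X9→φ3] = [T, T, T, T]
r1 m[X9→φ4] = [T, T, T, T]
r1 m[X13→φ2] = [T, T, T, T]
r1 m[X13→φ4] = [T, T, T, T]
r1 m[X13→φ5] = [T, T, T, T]
r1 m[X6→φ1] = [T, T, T, T]
r1 m[X6→φ2] = [T, T, T, T]
r1 m[X6→φ3] = [T, T, T, T]
r2 m[φ0→X5] = [T, T, F, T]
r2 m[φ0→X1] = [T, T, T, T]
r2 m[φ1→X5] = [T, T, T, T]
r2 m[φ1→X6] = [T, T, T, T]
r2 m[φ2→X13] = [T, T, T, T]
r2 m[φ2→X6] = [T, T, T, T]
r2 m[φ3→X9] = [T, T, T, F]
r2 m[φ3→X6] = [T, T, T, T]
r2 m[φ4→X9] = [T, F, T, T]
r2 m[φ4→X13] = [T, T, T, T]
r2 m[φ5→X1] = [T, T, T, T]
r2 m[φ5→X13] = [T, T, T, T]
r2 m[X5→φ0] = [T, T, T, T]
r2 m[X5→φ1] = [T, T, F, T]
r2 m[X1→φ0] = [T, T, T, T]
r2 m[X1→φ5] = [T, T, T, T]
r2 m[X9→φ3] = [T, F, T, T]
r2 m[X9→φ4] = [T, T, T, F]
r2 m[X13→φ2] = [T, T, T, T]
r2 m[X13→φ4] = [T, T, T, T]
r2 m[X13→φ5] = [T, T, T, T]
r2 m[X6→φ1] = [T, T, T, T]
r2 m[X6→φ2] = [T, T, T, T]
r2 m[X6→φ3] = [T, T, T, T]
r3 m[φ0→X5] = [T, T, F, T]
r3 m[φ0→X1] = [T, T, T, T]
r3 m[φ1→X5] = [T, T, T, T]
r3 m[φ1→X6] = [T, T, T, T]
r3 m[φ2→X13] = [T, T, T, T]
r3 m[φ2→X6] = [T, T, T, T]
r3 m[φ3→X9] = [T, T, T, F]
r3 m[φ3→X6] = [F, T, T, T]
r3 m[φ4→X9] = [T, F, T, T]
r3 m[φ4→X13] = [T, T, T, T]
r3 m[φ5→X1] = [T, T, T, T]
r3 m[φ5→X13] = [T, T, T, T]
r3 m[X5→φ0] = [T, T, T, T]
r3 m[X5→φ1] = [T, T, F, T]
r3 m[X1→φ0] = [T, T, T, T]
r3 m[X1→φ5] = [T, T, T, T]
r3 m[X9→φ3] = [T, F, T, T]
r3 m[X9→φ4] = [T, T, T, F]
r3 m[X13→φ2] = [T, T, T, T]
r3 m[X13→φ4] = [T, T, T, T]
r3 m[X13→φ5] = [T, T, T, T]
r3 m[X6→φ1] = [T, T, T, T]
r3 m[X6→φ2] = [T, T, T, T]
r3 m[X6→φ3] = [T, T, T, T]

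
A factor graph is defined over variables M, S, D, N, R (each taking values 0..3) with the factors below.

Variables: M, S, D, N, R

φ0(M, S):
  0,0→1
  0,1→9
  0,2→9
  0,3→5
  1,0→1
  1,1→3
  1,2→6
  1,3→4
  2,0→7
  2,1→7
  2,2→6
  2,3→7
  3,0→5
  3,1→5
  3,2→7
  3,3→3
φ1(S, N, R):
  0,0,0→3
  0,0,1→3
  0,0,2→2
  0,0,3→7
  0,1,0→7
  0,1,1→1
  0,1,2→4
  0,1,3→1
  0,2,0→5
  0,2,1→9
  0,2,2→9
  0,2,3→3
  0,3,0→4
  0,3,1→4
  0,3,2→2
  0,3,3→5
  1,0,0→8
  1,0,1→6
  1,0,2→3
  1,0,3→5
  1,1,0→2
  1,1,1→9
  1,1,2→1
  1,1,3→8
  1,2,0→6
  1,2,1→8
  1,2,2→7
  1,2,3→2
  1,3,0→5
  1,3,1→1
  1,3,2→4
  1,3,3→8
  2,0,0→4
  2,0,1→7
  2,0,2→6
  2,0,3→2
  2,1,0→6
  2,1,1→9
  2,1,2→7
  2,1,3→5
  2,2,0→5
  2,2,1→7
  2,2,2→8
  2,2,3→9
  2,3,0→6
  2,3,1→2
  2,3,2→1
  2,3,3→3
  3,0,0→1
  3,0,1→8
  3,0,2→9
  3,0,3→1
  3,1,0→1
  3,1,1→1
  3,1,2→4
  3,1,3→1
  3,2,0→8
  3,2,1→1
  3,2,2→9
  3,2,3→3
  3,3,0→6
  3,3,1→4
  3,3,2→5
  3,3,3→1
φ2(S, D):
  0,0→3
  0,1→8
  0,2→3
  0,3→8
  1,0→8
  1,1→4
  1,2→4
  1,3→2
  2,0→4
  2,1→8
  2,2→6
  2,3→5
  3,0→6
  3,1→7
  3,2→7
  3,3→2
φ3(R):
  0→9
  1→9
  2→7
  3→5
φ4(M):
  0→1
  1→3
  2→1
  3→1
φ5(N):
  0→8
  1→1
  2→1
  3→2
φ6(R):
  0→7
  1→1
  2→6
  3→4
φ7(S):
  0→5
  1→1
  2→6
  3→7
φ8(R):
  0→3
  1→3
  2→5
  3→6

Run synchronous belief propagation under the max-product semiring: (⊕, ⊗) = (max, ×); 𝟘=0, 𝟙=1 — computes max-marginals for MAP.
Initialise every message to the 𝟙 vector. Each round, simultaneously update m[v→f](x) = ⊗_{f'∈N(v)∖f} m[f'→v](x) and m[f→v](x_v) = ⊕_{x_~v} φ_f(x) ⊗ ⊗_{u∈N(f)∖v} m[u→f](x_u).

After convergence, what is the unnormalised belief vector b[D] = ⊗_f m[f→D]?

b[D] = [7620480, 8890560, 8890560, 5443200]

init: all messages = 𝟙 over 4 values
r1 m[φ0→M] = [9, 6, 7, 7]
r1 m[φ0→S] = [7, 9, 9, 7]
r1 m[φ1→S] = [9, 9, 9, 9]
r1 m[φ1→N] = [9, 9, 9, 8]
r1 m[φ1→R] = [8, 9, 9, 9]
r1 m[φ2→S] = [8, 8, 8, 7]
r1 m[φ2→D] = [8, 8, 7, 8]
r1 m[φ3→R] = [9, 9, 7, 5]
r1 m[φ4→M] = [1, 3, 1, 1]
r1 m[φ5→N] = [8, 1, 1, 2]
r1 m[φ6→R] = [7, 1, 6, 4]
r1 m[φ7→S] = [5, 1, 6, 7]
r1 m[φ8→R] = [3, 3, 5, 6]
r1 m[M→φ0] = [1, 1, 1, 1]
r1 m[M→φ4] = [1, 1, 1, 1]
r1 m[S→φ0] = [1, 1, 1, 1]
r1 m[S→φ1] = [1, 1, 1, 1]
r1 m[S→φ2] = [1, 1, 1, 1]
r1 m[S→φ7] = [1, 1, 1, 1]
r1 m[D→φ2] = [1, 1, 1, 1]
r1 m[N→φ1] = [1, 1, 1, 1]
r1 m[N→φ5] = [1, 1, 1, 1]
r1 m[R→φ1] = [1, 1, 1, 1]
r1 m[R→φ3] = [1, 1, 1, 1]
r1 m[R→φ6] = [1, 1, 1, 1]
r1 m[R→φ8] = [1, 1, 1, 1]
r2 m[φ0→M] = [9, 6, 7, 7]
r2 m[φ0→S] = [7, 9, 9, 7]
r2 m[φ1→S] = [9, 9, 9, 9]
r2 m[φ1→N] = [9, 9, 9, 8]
r2 m[φ1→R] = [8, 9, 9, 9]
r2 m[φ2→S] = [8, 8, 8, 7]
r2 m[φ2→D] = [8, 8, 7, 8]
r2 m[φ3→R] = [9, 9, 7, 5]
r2 m[φ4→M] = [1, 3, 1, 1]
r2 m[φ5→N] = [8, 1, 1, 2]
r2 m[φ6→R] = [7, 1, 6, 4]
r2 m[φ7→S] = [5, 1, 6, 7]
r2 m[φ8→R] = [3, 3, 5, 6]
r2 m[M→φ0] = [1, 3, 1, 1]
r2 m[M→φ4] = [9, 6, 7, 7]
r2 m[S→φ0] = [360, 72, 432, 441]
r2 m[S→φ1] = [280, 72, 432, 343]
r2 m[S→φ2] = [315, 81, 486, 441]
r2 m[S→φ7] = [504, 648, 648, 441]
r2 m[D→φ2] = [1, 1, 1, 1]
r2 m[N→φ1] = [8, 1, 1, 2]
r2 m[N→φ5] = [9, 9, 9, 8]
r2 m[R→φ1] = [189, 27, 210, 120]
r2 m[R→φ3] = [168, 27, 270, 216]
r2 m[R→φ6] = [216, 243, 315, 270]
r2 m[R→φ8] = [504, 81, 378, 180]
r3 m[φ0→M] = [3888, 2592, 3087, 3024]
r3 m[φ0→S] = [7, 9, 18, 12]
r3 m[φ1→S] = [6720, 12096, 10080, 15120]
r3 m[φ1→N] = [648270, 635040, 725760, 489888]
r3 m[φ1→R] = [13824, 24192, 24696, 15680]
r3 m[φ2→S] = [8, 8, 8, 7]
r3 m[φ2→D] = [2646, 3888, 3087, 2520]
r3 m[φ3→R] = [9, 9, 7, 5]
r3 m[φ4→M] = [1, 3, 1, 1]
r3 m[φ5→N] = [8, 1, 1, 2]
r3 m[φ6→R] = [7, 1, 6, 4]
r3 m[φ7→S] = [5, 1, 6, 7]
r3 m[φ8→R] = [3, 3, 5, 6]
r3 m[M→φ0] = [1, 3, 1, 1]
r3 m[M→φ4] = [9, 6, 7, 7]
r3 m[S→φ0] = [360, 72, 432, 441]
r3 m[S→φ1] = [280, 72, 432, 343]
r3 m[S→φ2] = [315, 81, 486, 441]
r3 m[S→φ7] = [504, 648, 648, 441]
r3 m[D→φ2] = [1, 1, 1, 1]
r3 m[N→φ1] = [8, 1, 1, 2]
r3 m[N→φ5] = [9, 9, 9, 8]
r3 m[R→φ1] = [189, 27, 210, 120]
r3 m[R→φ3] = [168, 27, 270, 216]
r3 m[R→φ6] = [216, 243, 315, 270]
r3 m[R→φ8] = [504, 81, 378, 180]
r4 m[φ0→M] = [3888, 2592, 3087, 3024]
r4 m[φ0→S] = [7, 9, 18, 12]
r4 m[φ1→S] = [6720, 12096, 10080, 15120]
r4 m[φ1→N] = [648270, 635040, 725760, 489888]
r4 m[φ1→R] = [13824, 24192, 24696, 15680]
r4 m[φ2→S] = [8, 8, 8, 7]
r4 m[φ2→D] = [2646, 3888, 3087, 2520]
r4 m[φ3→R] = [9, 9, 7, 5]
r4 m[φ4→M] = [1, 3, 1, 1]
r4 m[φ5→N] = [8, 1, 1, 2]
r4 m[φ6→R] = [7, 1, 6, 4]
r4 m[φ7→S] = [5, 1, 6, 7]
r4 m[φ8→R] = [3, 3, 5, 6]
r4 m[M→φ0] = [1, 3, 1, 1]
r4 m[M→φ4] = [3888, 2592, 3087, 3024]
r4 m[S→φ0] = [268800, 96768, 483840, 740880]
r4 m[S→φ1] = [280, 72, 864, 588]
r4 m[S→φ2] = [235200, 108864, 1088640, 1270080]
r4 m[S→φ7] = [376320, 870912, 1451520, 1270080]
r4 m[D→φ2] = [1, 1, 1, 1]
r4 m[N→φ1] = [8, 1, 1, 2]
r4 m[N→φ5] = [648270, 635040, 725760, 489888]
r4 m[R→φ1] = [189, 27, 210, 120]
r4 m[R→φ3] = [290304, 72576, 740880, 376320]
r4 m[R→φ6] = [373248, 653184, 864360, 470400]
r4 m[R→φ8] = [870912, 217728, 1037232, 313600]
r5 m[φ0→M] = [4354560, 2963520, 5186160, 3386880]
r5 m[φ0→S] = [7, 9, 18, 12]
r5 m[φ1→S] = [6720, 12096, 10080, 15120]
r5 m[φ1→N] = [1111320, 1270080, 1451520, 979776]
r5 m[φ1→R] = [27648, 48384, 42336, 15680]
r5 m[φ2→S] = [8, 8, 8, 7]
r5 m[φ2→D] = [7620480, 8890560, 8890560, 5443200]
r5 m[φ3→R] = [9, 9, 7, 5]
r5 m[φ4→M] = [1, 3, 1, 1]
r5 m[φ5→N] = [8, 1, 1, 2]
r5 m[φ6→R] = [7, 1, 6, 4]
r5 m[φ7→S] = [5, 1, 6, 7]
r5 m[φ8→R] = [3, 3, 5, 6]
r5 m[M→φ0] = [1, 3, 1, 1]
r5 m[M→φ4] = [3888, 2592, 3087, 3024]
r5 m[S→φ0] = [268800, 96768, 483840, 740880]
r5 m[S→φ1] = [280, 72, 864, 588]
r5 m[S→φ2] = [235200, 108864, 1088640, 1270080]
r5 m[S→φ7] = [376320, 870912, 1451520, 1270080]
r5 m[D→φ2] = [1, 1, 1, 1]
r5 m[N→φ1] = [8, 1, 1, 2]
r5 m[N→φ5] = [648270, 635040, 725760, 489888]
r5 m[R→φ1] = [189, 27, 210, 120]
r5 m[R→φ3] = [290304, 72576, 740880, 376320]
r5 m[R→φ6] = [373248, 653184, 864360, 470400]
r5 m[R→φ8] = [870912, 217728, 1037232, 313600]
r6 m[φ0→M] = [4354560, 2963520, 5186160, 3386880]
r6 m[φ0→S] = [7, 9, 18, 12]
r6 m[φ1→S] = [6720, 12096, 10080, 15120]
r6 m[φ1→N] = [1111320, 1270080, 1451520, 979776]
r6 m[φ1→R] = [27648, 48384, 42336, 15680]
r6 m[φ2→S] = [8, 8, 8, 7]
r6 m[φ2→D] = [7620480, 8890560, 8890560, 5443200]
r6 m[φ3→R] = [9, 9, 7, 5]
r6 m[φ4→M] = [1, 3, 1, 1]
r6 m[φ5→N] = [8, 1, 1, 2]
r6 m[φ6→R] = [7, 1, 6, 4]
r6 m[φ7→S] = [5, 1, 6, 7]
r6 m[φ8→R] = [3, 3, 5, 6]
r6 m[M→φ0] = [1, 3, 1, 1]
r6 m[M→φ4] = [4354560, 2963520, 5186160, 3386880]
r6 m[S→φ0] = [268800, 96768, 483840, 740880]
r6 m[S→φ1] = [280, 72, 864, 588]
r6 m[S→φ2] = [235200, 108864, 1088640, 1270080]
r6 m[S→φ7] = [376320, 870912, 1451520, 1270080]
r6 m[D→φ2] = [1, 1, 1, 1]
r6 m[N→φ1] = [8, 1, 1, 2]
r6 m[N→φ5] = [1111320, 1270080, 1451520, 979776]
r6 m[R→φ1] = [189, 27, 210, 120]
r6 m[R→φ3] = [580608, 145152, 1270080, 376320]
r6 m[R→φ6] = [746496, 1306368, 1481760, 470400]
r6 m[R→φ8] = [1741824, 435456, 1778112, 313600]
r7 m[φ0→M] = [4354560, 2963520, 5186160, 3386880]
r7 m[φ0→S] = [7, 9, 18, 12]
r7 m[φ1→S] = [6720, 12096, 10080, 15120]
r7 m[φ1→N] = [1111320, 1270080, 1451520, 979776]
r7 m[φ1→R] = [27648, 48384, 42336, 15680]
r7 m[φ2→S] = [8, 8, 8, 7]
r7 m[φ2→D] = [7620480, 8890560, 8890560, 5443200]
r7 m[φ3→R] = [9, 9, 7, 5]
r7 m[φ4→M] = [1, 3, 1, 1]
r7 m[φ5→N] = [8, 1, 1, 2]
r7 m[φ6→R] = [7, 1, 6, 4]
r7 m[φ7→S] = [5, 1, 6, 7]
r7 m[φ8→R] = [3, 3, 5, 6]
r7 m[M→φ0] = [1, 3, 1, 1]
r7 m[M→φ4] = [4354560, 2963520, 5186160, 3386880]
r7 m[S→φ0] = [268800, 96768, 483840, 740880]
r7 m[S→φ1] = [280, 72, 864, 588]
r7 m[S→φ2] = [235200, 108864, 1088640, 1270080]
r7 m[S→φ7] = [376320, 870912, 1451520, 1270080]
r7 m[D→φ2] = [1, 1, 1, 1]
r7 m[N→φ1] = [8, 1, 1, 2]
r7 m[N→φ5] = [1111320, 1270080, 1451520, 979776]
r7 m[R→φ1] = [189, 27, 210, 120]
r7 m[R→φ3] = [580608, 145152, 1270080, 376320]
r7 m[R→φ6] = [746496, 1306368, 1481760, 470400]
r7 m[R→φ8] = [1741824, 435456, 1778112, 313600]
fixed point reached at round 7
b[D] = ⊗ incoming = [7620480, 8890560, 8890560, 5443200]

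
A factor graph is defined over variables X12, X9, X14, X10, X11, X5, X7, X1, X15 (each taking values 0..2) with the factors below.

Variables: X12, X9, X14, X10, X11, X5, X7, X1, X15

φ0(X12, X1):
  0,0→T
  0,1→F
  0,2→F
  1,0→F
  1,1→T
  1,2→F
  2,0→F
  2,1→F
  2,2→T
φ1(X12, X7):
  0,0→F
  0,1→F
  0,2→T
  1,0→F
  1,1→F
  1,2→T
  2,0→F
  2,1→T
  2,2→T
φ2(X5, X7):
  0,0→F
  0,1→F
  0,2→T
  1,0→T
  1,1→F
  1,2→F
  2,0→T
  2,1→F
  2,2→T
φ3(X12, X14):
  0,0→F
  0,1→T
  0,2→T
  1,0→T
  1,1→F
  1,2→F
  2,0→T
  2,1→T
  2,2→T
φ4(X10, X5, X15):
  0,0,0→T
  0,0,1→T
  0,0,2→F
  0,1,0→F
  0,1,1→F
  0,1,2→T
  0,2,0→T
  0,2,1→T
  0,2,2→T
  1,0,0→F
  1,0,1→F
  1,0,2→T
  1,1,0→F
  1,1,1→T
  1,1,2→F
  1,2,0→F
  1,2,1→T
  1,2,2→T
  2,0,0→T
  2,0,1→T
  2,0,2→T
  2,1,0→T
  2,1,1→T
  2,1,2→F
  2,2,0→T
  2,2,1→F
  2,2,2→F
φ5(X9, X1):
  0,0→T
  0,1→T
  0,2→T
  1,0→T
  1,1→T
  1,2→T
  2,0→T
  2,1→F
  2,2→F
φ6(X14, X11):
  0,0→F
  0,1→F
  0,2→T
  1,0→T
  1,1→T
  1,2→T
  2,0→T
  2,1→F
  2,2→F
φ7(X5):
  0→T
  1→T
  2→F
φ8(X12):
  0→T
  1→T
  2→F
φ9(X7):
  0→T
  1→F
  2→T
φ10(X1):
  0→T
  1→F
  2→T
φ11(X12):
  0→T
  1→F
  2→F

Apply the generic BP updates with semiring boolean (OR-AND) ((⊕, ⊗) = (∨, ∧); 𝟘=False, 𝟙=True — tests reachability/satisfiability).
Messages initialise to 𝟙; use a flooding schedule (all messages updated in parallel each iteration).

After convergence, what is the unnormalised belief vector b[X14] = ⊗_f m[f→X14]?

init: all messages = 𝟙 over 3 values
r1 m[φ0→X12] = [T, T, T]
r1 m[φ0→X1] = [T, T, T]
r1 m[φ1→X12] = [T, T, T]
r1 m[φ1→X7] = [F, T, T]
r1 m[φ2→X5] = [T, T, T]
r1 m[φ2→X7] = [T, F, T]
r1 m[φ3→X12] = [T, T, T]
r1 m[φ3→X14] = [T, T, T]
r1 m[φ4→X10] = [T, T, T]
r1 m[φ4→X5] = [T, T, T]
r1 m[φ4→X15] = [T, T, T]
r1 m[φ5→X9] = [T, T, T]
r1 m[φ5→X1] = [T, T, T]
r1 m[φ6→X14] = [T, T, T]
r1 m[φ6→X11] = [T, T, T]
r1 m[φ7→X5] = [T, T, F]
r1 m[φ8→X12] = [T, T, F]
r1 m[φ9→X7] = [T, F, T]
r1 m[φ10→X1] = [T, F, T]
r1 m[φ11→X12] = [T, F, F]
r1 m[X12→φ0] = [T, T, T]
r1 m[X12→φ1] = [T, T, T]
r1 m[X12→φ3] = [T, T, T]
r1 m[X12→φ8] = [T, T, T]
r1 m[X12→φ11] = [T, T, T]
r1 m[X9→φ5] = [T, T, T]
r1 m[X14→φ3] = [T, T, T]
r1 m[X14→φ6] = [T, T, T]
r1 m[X10→φ4] = [T, T, T]
r1 m[X11→φ6] = [T, T, T]
r1 m[X5→φ2] = [T, T, T]
r1 m[X5→φ4] = [T, T, T]
r1 m[X5→φ7] = [T, T, T]
r1 m[X7→φ1] = [T, T, T]
r1 m[X7→φ2] = [T, T, T]
r1 m[X7→φ9] = [T, T, T]
r1 m[X1→φ0] = [T, T, T]
r1 m[X1→φ5] = [T, T, T]
r1 m[X1→φ10] = [T, T, T]
r1 m[X15→φ4] = [T, T, T]
r2 m[φ0→X12] = [T, T, T]
r2 m[φ0→X1] = [T, T, T]
r2 m[φ1→X12] = [T, T, T]
r2 m[φ1→X7] = [F, T, T]
r2 m[φ2→X5] = [T, T, T]
r2 m[φ2→X7] = [T, F, T]
r2 m[φ3→X12] = [T, T, T]
r2 m[φ3→X14] = [T, T, T]
r2 m[φ4→X10] = [T, T, T]
r2 m[φ4→X5] = [T, T, T]
r2 m[φ4→X15] = [T, T, T]
r2 m[φ5→X9] = [T, T, T]
r2 m[φ5→X1] = [T, T, T]
r2 m[φ6→X14] = [T, T, T]
r2 m[φ6→X11] = [T, T, T]
r2 m[φ7→X5] = [T, T, F]
r2 m[φ8→X12] = [T, T, F]
r2 m[φ9→X7] = [T, F, T]
r2 m[φ10→X1] = [T, F, T]
r2 m[φ11→X12] = [T, F, F]
r2 m[X12→φ0] = [T, F, F]
r2 m[X12→φ1] = [T, F, F]
r2 m[X12→φ3] = [T, F, F]
r2 m[X12→φ8] = [T, F, F]
r2 m[X12→φ11] = [T, T, F]
r2 m[X9→φ5] = [T, T, T]
r2 m[X14→φ3] = [T, T, T]
r2 m[X14→φ6] = [T, T, T]
r2 m[X10→φ4] = [T, T, T]
r2 m[X11→φ6] = [T, T, T]
r2 m[X5→φ2] = [T, T, F]
r2 m[X5→φ4] = [T, T, F]
r2 m[X5→φ7] = [T, T, T]
r2 m[X7→φ1] = [T, F, T]
r2 m[X7→φ2] = [F, F, T]
r2 m[X7→φ9] = [F, F, T]
r2 m[X1→φ0] = [T, F, T]
r2 m[X1→φ5] = [T, F, T]
r2 m[X1→φ10] = [T, T, T]
r2 m[X15→φ4] = [T, T, T]
r3 m[φ0→X12] = [T, F, T]
r3 m[φ0→X1] = [T, F, F]
r3 m[φ1→X12] = [T, T, T]
r3 m[φ1→X7] = [F, F, T]
r3 m[φ2→X5] = [T, F, T]
r3 m[φ2→X7] = [T, F, T]
r3 m[φ3→X12] = [T, T, T]
r3 m[φ3→X14] = [F, T, T]
r3 m[φ4→X10] = [T, T, T]
r3 m[φ4→X5] = [T, T, T]
r3 m[φ4→X15] = [T, T, T]
r3 m[φ5→X9] = [T, T, T]
r3 m[φ5→X1] = [T, T, T]
r3 m[φ6→X14] = [T, T, T]
r3 m[φ6→X11] = [T, T, T]
r3 m[φ7→X5] = [T, T, F]
r3 m[φ8→X12] = [T, T, F]
r3 m[φ9→X7] = [T, F, T]
r3 m[φ10→X1] = [T, F, T]
r3 m[φ11→X12] = [T, F, F]
r3 m[X12→φ0] = [T, F, F]
r3 m[X12→φ1] = [T, F, F]
r3 m[X12→φ3] = [T, F, F]
r3 m[X12→φ8] = [T, F, F]
r3 m[X12→φ11] = [T, T, F]
r3 m[X9→φ5] = [T, T, T]
r3 m[X14→φ3] = [T, T, T]
r3 m[X14→φ6] = [T, T, T]
r3 m[X10→φ4] = [T, T, T]
r3 m[X11→φ6] = [T, T, T]
r3 m[X5→φ2] = [T, T, F]
r3 m[X5→φ4] = [T, T, F]
r3 m[X5→φ7] = [T, T, T]
r3 m[X7→φ1] = [T, F, T]
r3 m[X7→φ2] = [F, F, T]
r3 m[X7→φ9] = [F, F, T]
r3 m[X1→φ0] = [T, F, T]
r3 m[X1→φ5] = [T, F, T]
r3 m[X1→φ10] = [T, T, T]
r3 m[X15→φ4] = [T, T, T]
r4 m[φ0→X12] = [T, F, T]
r4 m[φ0→X1] = [T, F, F]
r4 m[φ1→X12] = [T, T, T]
r4 m[φ1→X7] = [F, F, T]
r4 m[φ2→X5] = [T, F, T]
r4 m[φ2→X7] = [T, F, T]
r4 m[φ3→X12] = [T, T, T]
r4 m[φ3→X14] = [F, T, T]
r4 m[φ4→X10] = [T, T, T]
r4 m[φ4→X5] = [T, T, T]
r4 m[φ4→X15] = [T, T, T]
r4 m[φ5→X9] = [T, T, T]
r4 m[φ5→X1] = [T, T, T]
r4 m[φ6→X14] = [T, T, T]
r4 m[φ6→X11] = [T, T, T]
r4 m[φ7→X5] = [T, T, F]
r4 m[φ8→X12] = [T, T, F]
r4 m[φ9→X7] = [T, F, T]
r4 m[φ10→X1] = [T, F, T]
r4 m[φ11→X12] = [T, F, F]
r4 m[X12→φ0] = [T, F, F]
r4 m[X12→φ1] = [T, F, F]
r4 m[X12→φ3] = [T, F, F]
r4 m[X12→φ8] = [T, F, F]
r4 m[X12→φ11] = [T, F, F]
r4 m[X9→φ5] = [T, T, T]
r4 m[X14→φ3] = [T, T, T]
r4 m[X14→φ6] = [F, T, T]
r4 m[X10→φ4] = [T, T, T]
r4 m[X11→φ6] = [T, T, T]
r4 m[X5→φ2] = [T, T, F]
r4 m[X5→φ4] = [T, F, F]
r4 m[X5→φ7] = [T, F, T]
r4 m[X7→φ1] = [T, F, T]
r4 m[X7→φ2] = [F, F, T]
r4 m[X7→φ9] = [F, F, T]
r4 m[X1→φ0] = [T, F, T]
r4 m[X1→φ5] = [T, F, F]
r4 m[X1→φ10] = [T, F, F]
r4 m[X15→φ4] = [T, T, T]
r5 m[φ0→X12] = [T, F, T]
r5 m[φ0→X1] = [T, F, F]
r5 m[φ1→X12] = [T, T, T]
r5 m[φ1→X7] = [F, F, T]
r5 m[φ2→X5] = [T, F, T]
r5 m[φ2→X7] = [T, F, T]
r5 m[φ3→X12] = [T, T, T]
r5 m[φ3→X14] = [F, T, T]
r5 m[φ4→X10] = [T, T, T]
r5 m[φ4→X5] = [T, T, T]
r5 m[φ4→X15] = [T, T, T]
r5 m[φ5→X9] = [T, T, T]
r5 m[φ5→X1] = [T, T, T]
r5 m[φ6→X14] = [T, T, T]
r5 m[φ6→X11] = [T, T, T]
r5 m[φ7→X5] = [T, T, F]
r5 m[φ8→X12] = [T, T, F]
r5 m[φ9→X7] = [T, F, T]
r5 m[φ10→X1] = [T, F, T]
r5 m[φ11→X12] = [T, F, F]
r5 m[X12→φ0] = [T, F, F]
r5 m[X12→φ1] = [T, F, F]
r5 m[X12→φ3] = [T, F, F]
r5 m[X12→φ8] = [T, F, F]
r5 m[X12→φ11] = [T, F, F]
r5 m[X9→φ5] = [T, T, T]
r5 m[X14→φ3] = [T, T, T]
r5 m[X14→φ6] = [F, T, T]
r5 m[X10→φ4] = [T, T, T]
r5 m[X11→φ6] = [T, T, T]
r5 m[X5→φ2] = [T, T, F]
r5 m[X5→φ4] = [T, F, F]
r5 m[X5→φ7] = [T, F, T]
r5 m[X7→φ1] = [T, F, T]
r5 m[X7→φ2] = [F, F, T]
r5 m[X7→φ9] = [F, F, T]
r5 m[X1→φ0] = [T, F, T]
r5 m[X1→φ5] = [T, F, F]
r5 m[X1→φ10] = [T, F, F]
r5 m[X15→φ4] = [T, T, T]
fixed point reached at round 5
b[X14] = ⊗ incoming = [F, T, T]

b[X14] = [F, T, T]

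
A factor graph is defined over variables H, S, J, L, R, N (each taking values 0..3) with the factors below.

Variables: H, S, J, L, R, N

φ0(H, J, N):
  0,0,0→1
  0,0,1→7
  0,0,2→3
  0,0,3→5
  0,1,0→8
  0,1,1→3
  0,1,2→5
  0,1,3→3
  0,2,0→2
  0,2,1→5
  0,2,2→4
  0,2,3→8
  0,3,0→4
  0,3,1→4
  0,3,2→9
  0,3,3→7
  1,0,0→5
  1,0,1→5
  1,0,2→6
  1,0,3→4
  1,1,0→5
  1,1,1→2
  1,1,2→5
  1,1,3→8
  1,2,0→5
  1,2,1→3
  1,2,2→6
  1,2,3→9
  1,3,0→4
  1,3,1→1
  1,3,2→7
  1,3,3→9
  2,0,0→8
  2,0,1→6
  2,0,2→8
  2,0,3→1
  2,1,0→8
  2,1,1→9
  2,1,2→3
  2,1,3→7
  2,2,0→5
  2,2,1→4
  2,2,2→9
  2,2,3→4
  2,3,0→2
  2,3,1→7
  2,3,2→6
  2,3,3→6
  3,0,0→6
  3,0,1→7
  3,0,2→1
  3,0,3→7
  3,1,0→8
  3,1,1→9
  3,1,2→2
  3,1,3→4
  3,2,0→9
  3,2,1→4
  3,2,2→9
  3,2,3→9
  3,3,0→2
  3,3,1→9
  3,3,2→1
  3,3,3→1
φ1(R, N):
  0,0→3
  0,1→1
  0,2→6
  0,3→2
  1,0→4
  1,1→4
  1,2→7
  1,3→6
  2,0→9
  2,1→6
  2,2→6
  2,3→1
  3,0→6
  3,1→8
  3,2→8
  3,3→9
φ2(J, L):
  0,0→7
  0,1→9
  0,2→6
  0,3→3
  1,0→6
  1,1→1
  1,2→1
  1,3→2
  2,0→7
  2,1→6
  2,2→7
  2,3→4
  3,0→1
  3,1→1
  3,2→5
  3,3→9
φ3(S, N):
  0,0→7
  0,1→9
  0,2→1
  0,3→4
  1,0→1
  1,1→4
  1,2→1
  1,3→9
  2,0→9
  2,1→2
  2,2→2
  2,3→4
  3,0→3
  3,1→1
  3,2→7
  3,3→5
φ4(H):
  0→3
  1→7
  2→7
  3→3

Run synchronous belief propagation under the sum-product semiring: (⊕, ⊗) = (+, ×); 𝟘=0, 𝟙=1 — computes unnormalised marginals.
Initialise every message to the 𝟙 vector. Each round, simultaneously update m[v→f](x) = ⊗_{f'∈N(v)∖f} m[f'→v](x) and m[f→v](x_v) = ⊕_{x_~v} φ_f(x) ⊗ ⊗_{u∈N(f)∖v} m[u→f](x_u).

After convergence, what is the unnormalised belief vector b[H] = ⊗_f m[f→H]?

init: all messages = 𝟙 over 4 values
r1 m[φ0→H] = [78, 84, 93, 88]
r1 m[φ0→J] = [80, 89, 95, 79]
r1 m[φ0→N] = [82, 85, 84, 92]
r1 m[φ1→R] = [12, 21, 22, 31]
r1 m[φ1→N] = [22, 19, 27, 18]
r1 m[φ2→J] = [25, 10, 24, 16]
r1 m[φ2→L] = [21, 17, 19, 18]
r1 m[φ3→S] = [21, 15, 17, 16]
r1 m[φ3→N] = [20, 16, 11, 22]
r1 m[φ4→H] = [3, 7, 7, 3]
r1 m[H→φ0] = [1, 1, 1, 1]
r1 m[H→φ4] = [1, 1, 1, 1]
r1 m[S→φ3] = [1, 1, 1, 1]
r1 m[J→φ0] = [1, 1, 1, 1]
r1 m[J→φ2] = [1, 1, 1, 1]
r1 m[L→φ2] = [1, 1, 1, 1]
r1 m[R→φ1] = [1, 1, 1, 1]
r1 m[N→φ0] = [1, 1, 1, 1]
r1 m[N→φ1] = [1, 1, 1, 1]
r1 m[N→φ3] = [1, 1, 1, 1]
r2 m[φ0→H] = [78, 84, 93, 88]
r2 m[φ0→J] = [80, 89, 95, 79]
r2 m[φ0→N] = [82, 85, 84, 92]
r2 m[φ1→R] = [12, 21, 22, 31]
r2 m[φ1→N] = [22, 19, 27, 18]
r2 m[φ2→J] = [25, 10, 24, 16]
r2 m[φ2→L] = [21, 17, 19, 18]
r2 m[φ3→S] = [21, 15, 17, 16]
r2 m[φ3→N] = [20, 16, 11, 22]
r2 m[φ4→H] = [3, 7, 7, 3]
r2 m[H→φ0] = [3, 7, 7, 3]
r2 m[H→φ4] = [78, 84, 93, 88]
r2 m[S→φ3] = [1, 1, 1, 1]
r2 m[J→φ0] = [25, 10, 24, 16]
r2 m[J→φ2] = [80, 89, 95, 79]
r2 m[L→φ2] = [1, 1, 1, 1]
r2 m[R→φ1] = [1, 1, 1, 1]
r2 m[N→φ0] = [440, 304, 297, 396]
r2 m[N→φ1] = [1640, 1360, 924, 2024]
r2 m[N→φ3] = [1804, 1615, 2268, 1656]
r3 m[φ0→H] = [503905, 578064, 600898, 623121]
r3 m[φ0→J] = [146242, 168277, 167424, 142301]
r3 m[φ0→N] = [7622, 7449, 8912, 8507]
r3 m[φ1→R] = [15872, 30612, 30488, 46328]
r3 m[φ1→N] = [22, 19, 27, 18]
r3 m[φ2→J] = [25, 10, 24, 16]
r3 m[φ2→L] = [1838, 1458, 1629, 1509]
r3 m[φ3→S] = [36055, 25436, 30626, 31183]
r3 m[φ3→N] = [20, 16, 11, 22]
r3 m[φ4→H] = [3, 7, 7, 3]
r3 m[H→φ0] = [3, 7, 7, 3]
r3 m[H→φ4] = [78, 84, 93, 88]
r3 m[S→φ3] = [1, 1, 1, 1]
r3 m[J→φ0] = [25, 10, 24, 16]
r3 m[J→φ2] = [80, 89, 95, 79]
r3 m[L→φ2] = [1, 1, 1, 1]
r3 m[R→φ1] = [1, 1, 1, 1]
r3 m[N→φ0] = [440, 304, 297, 396]
r3 m[N→φ1] = [1640, 1360, 924, 2024]
r3 m[N→φ3] = [1804, 1615, 2268, 1656]
r4 m[φ0→H] = [503905, 578064, 600898, 623121]
r4 m[φ0→J] = [146242, 168277, 167424, 142301]
r4 m[φ0→N] = [7622, 7449, 8912, 8507]
r4 m[φ1→R] = [15872, 30612, 30488, 46328]
r4 m[φ1→N] = [22, 19, 27, 18]
r4 m[φ2→J] = [25, 10, 24, 16]
r4 m[φ2→L] = [1838, 1458, 1629, 1509]
r4 m[φ3→S] = [36055, 25436, 30626, 31183]
r4 m[φ3→N] = [20, 16, 11, 22]
r4 m[φ4→H] = [3, 7, 7, 3]
r4 m[H→φ0] = [3, 7, 7, 3]
r4 m[H→φ4] = [503905, 578064, 600898, 623121]
r4 m[S→φ3] = [1, 1, 1, 1]
r4 m[J→φ0] = [25, 10, 24, 16]
r4 m[J→φ2] = [146242, 168277, 167424, 142301]
r4 m[L→φ2] = [1, 1, 1, 1]
r4 m[R→φ1] = [1, 1, 1, 1]
r4 m[N→φ0] = [440, 304, 297, 396]
r4 m[N→φ1] = [152440, 119184, 98032, 187154]
r4 m[N→φ3] = [167684, 141531, 240624, 153126]
r5 m[φ0→H] = [503905, 578064, 600898, 623121]
r5 m[φ0→J] = [146242, 168277, 167424, 142301]
r5 m[φ0→N] = [7622, 7449, 8912, 8507]
r5 m[φ1→R] = [1539004, 2895644, 2862410, 4336754]
r5 m[φ1→N] = [22, 19, 27, 18]
r5 m[φ2→J] = [25, 10, 24, 16]
r5 m[φ2→L] = [3347625, 2631300, 2929202, 2725685]
r5 m[φ3→S] = [3300695, 2352566, 2885970, 3094581]
r5 m[φ3→N] = [20, 16, 11, 22]
r5 m[φ4→H] = [3, 7, 7, 3]
r5 m[H→φ0] = [3, 7, 7, 3]
r5 m[H→φ4] = [503905, 578064, 600898, 623121]
r5 m[S→φ3] = [1, 1, 1, 1]
r5 m[J→φ0] = [25, 10, 24, 16]
r5 m[J→φ2] = [146242, 168277, 167424, 142301]
r5 m[L→φ2] = [1, 1, 1, 1]
r5 m[R→φ1] = [1, 1, 1, 1]
r5 m[N→φ0] = [440, 304, 297, 396]
r5 m[N→φ1] = [152440, 119184, 98032, 187154]
r5 m[N→φ3] = [167684, 141531, 240624, 153126]
r6 m[φ0→H] = [503905, 578064, 600898, 623121]
r6 m[φ0→J] = [146242, 168277, 167424, 142301]
r6 m[φ0→N] = [7622, 7449, 8912, 8507]
r6 m[φ1→R] = [1539004, 2895644, 2862410, 4336754]
r6 m[φ1→N] = [22, 19, 27, 18]
r6 m[φ2→J] = [25, 10, 24, 16]
r6 m[φ2→L] = [3347625, 2631300, 2929202, 2725685]
r6 m[φ3→S] = [3300695, 2352566, 2885970, 3094581]
r6 m[φ3→N] = [20, 16, 11, 22]
r6 m[φ4→H] = [3, 7, 7, 3]
r6 m[H→φ0] = [3, 7, 7, 3]
r6 m[H→φ4] = [503905, 578064, 600898, 623121]
r6 m[S→φ3] = [1, 1, 1, 1]
r6 m[J→φ0] = [25, 10, 24, 16]
r6 m[J→φ2] = [146242, 168277, 167424, 142301]
r6 m[L→φ2] = [1, 1, 1, 1]
r6 m[R→φ1] = [1, 1, 1, 1]
r6 m[N→φ0] = [440, 304, 297, 396]
r6 m[N→φ1] = [152440, 119184, 98032, 187154]
r6 m[N→φ3] = [167684, 141531, 240624, 153126]
fixed point reached at round 6
b[H] = ⊗ incoming = [1511715, 4046448, 4206286, 1869363]

b[H] = [1511715, 4046448, 4206286, 1869363]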